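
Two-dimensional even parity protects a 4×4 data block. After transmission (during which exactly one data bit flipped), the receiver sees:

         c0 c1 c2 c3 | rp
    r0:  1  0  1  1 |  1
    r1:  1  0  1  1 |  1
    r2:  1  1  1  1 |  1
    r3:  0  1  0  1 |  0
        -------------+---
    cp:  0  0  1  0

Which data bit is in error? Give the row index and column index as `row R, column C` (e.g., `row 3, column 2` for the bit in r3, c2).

row 2, column 0

Recompute each row's even parity and compare to rp:
  r0: data parity 1, sent rp 1 → ok
  r1: data parity 1, sent rp 1 → ok
  r2: data parity 0, sent rp 1 → mismatch
  r3: data parity 0, sent rp 0 → ok
Recompute each column's even parity and compare to cp:
  c0: data parity 1, sent cp 0 → mismatch
  c1: data parity 0, sent cp 0 → ok
  c2: data parity 1, sent cp 1 → ok
  c3: data parity 0, sent cp 0 → ok
Exactly one row (r2) and one column (c0) fail → the flipped bit is at their intersection.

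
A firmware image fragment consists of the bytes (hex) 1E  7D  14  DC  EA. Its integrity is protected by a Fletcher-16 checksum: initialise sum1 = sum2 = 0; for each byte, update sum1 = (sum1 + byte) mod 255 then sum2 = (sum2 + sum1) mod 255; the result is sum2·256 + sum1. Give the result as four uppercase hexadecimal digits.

Running sums (mod 255):
  after byte 0 (1E): sum1=30, sum2=30
  after byte 1 (7D): sum1=155, sum2=185
  after byte 2 (14): sum1=175, sum2=105
  after byte 3 (DC): sum1=140, sum2=245
  after byte 4 (EA): sum1=119, sum2=109
Checksum = sum2·256 + sum1 = 109·256 + 119 = 28023 = 0x6D77.

6D77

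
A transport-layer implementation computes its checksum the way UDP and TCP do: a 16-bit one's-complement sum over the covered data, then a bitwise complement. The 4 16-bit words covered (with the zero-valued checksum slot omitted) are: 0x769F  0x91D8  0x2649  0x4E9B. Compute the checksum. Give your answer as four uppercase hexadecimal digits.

82A3

One's-complement addition (fold any carry out of bit 15 back into bit 0):
  0x769F + 0x91D8 = 0x10877 → wrap carry → 0x0878
  0x0878 + 0x2649 = 0x02EC1
  0x2EC1 + 0x4E9B = 0x07D5C
One's-complement sum = 0x7D5C.
Checksum = ~0x7D5C & 0xFFFF = 0x82A3.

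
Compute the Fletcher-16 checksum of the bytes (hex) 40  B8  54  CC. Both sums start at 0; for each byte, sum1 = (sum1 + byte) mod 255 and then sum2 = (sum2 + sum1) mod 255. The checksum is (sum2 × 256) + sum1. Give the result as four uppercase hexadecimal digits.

A01A

Running sums (mod 255):
  after byte 0 (40): sum1=64, sum2=64
  after byte 1 (B8): sum1=248, sum2=57
  after byte 2 (54): sum1=77, sum2=134
  after byte 3 (CC): sum1=26, sum2=160
Checksum = sum2·256 + sum1 = 160·256 + 26 = 40986 = 0xA01A.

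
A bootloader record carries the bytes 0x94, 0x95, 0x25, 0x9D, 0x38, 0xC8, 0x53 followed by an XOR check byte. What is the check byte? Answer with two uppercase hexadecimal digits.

XOR the bytes together:
  start with 0x94
  0x94 ⊕ 0x95 = 0x01
  0x01 ⊕ 0x25 = 0x24
  0x24 ⊕ 0x9D = 0xB9
  0xB9 ⊕ 0x38 = 0x81
  0x81 ⊕ 0xC8 = 0x49
  0x49 ⊕ 0x53 = 0x1A

1A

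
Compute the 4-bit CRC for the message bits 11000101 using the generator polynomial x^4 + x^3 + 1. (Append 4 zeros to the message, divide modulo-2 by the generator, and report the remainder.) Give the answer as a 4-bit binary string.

0001

Append 4 zeros: 110001010000. Divide by 11001 (XOR where the leading bit is 1):
  pos 0: 11000 XOR 11001 = 00001
  pos 4: 11010 XOR 11001 = 00011
  pos 7: 11000 XOR 11001 = 00001
Remainder (last 4 bits) = 0001. This is the CRC / FCS.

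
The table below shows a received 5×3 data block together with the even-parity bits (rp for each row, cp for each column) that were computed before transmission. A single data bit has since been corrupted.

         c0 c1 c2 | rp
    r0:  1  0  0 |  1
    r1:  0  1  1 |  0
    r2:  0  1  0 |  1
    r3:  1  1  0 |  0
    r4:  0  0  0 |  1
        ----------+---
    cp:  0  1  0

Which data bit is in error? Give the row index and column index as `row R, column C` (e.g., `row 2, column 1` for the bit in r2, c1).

row 4, column 2

Recompute each row's even parity and compare to rp:
  r0: data parity 1, sent rp 1 → ok
  r1: data parity 0, sent rp 0 → ok
  r2: data parity 1, sent rp 1 → ok
  r3: data parity 0, sent rp 0 → ok
  r4: data parity 0, sent rp 1 → mismatch
Recompute each column's even parity and compare to cp:
  c0: data parity 0, sent cp 0 → ok
  c1: data parity 1, sent cp 1 → ok
  c2: data parity 1, sent cp 0 → mismatch
Exactly one row (r4) and one column (c2) fail → the flipped bit is at their intersection.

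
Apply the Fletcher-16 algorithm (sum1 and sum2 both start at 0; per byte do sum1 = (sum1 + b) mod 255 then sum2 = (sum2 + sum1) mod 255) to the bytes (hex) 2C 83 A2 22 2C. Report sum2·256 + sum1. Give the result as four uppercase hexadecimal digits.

Running sums (mod 255):
  after byte 0 (2C): sum1=44, sum2=44
  after byte 1 (83): sum1=175, sum2=219
  after byte 2 (A2): sum1=82, sum2=46
  after byte 3 (22): sum1=116, sum2=162
  after byte 4 (2C): sum1=160, sum2=67
Checksum = sum2·256 + sum1 = 67·256 + 160 = 17312 = 0x43A0.

43A0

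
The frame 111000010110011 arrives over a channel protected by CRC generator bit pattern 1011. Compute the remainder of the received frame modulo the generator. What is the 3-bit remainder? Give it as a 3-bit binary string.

000

Modulo-2 division of 111000010110011 by 1011:
  pos 0: 1110 XOR 1011 = 0101
  pos 1: 1010 XOR 1011 = 0001
  pos 4: 1001 XOR 1011 = 0010
  pos 6: 1001 XOR 1011 = 0010
  pos 8: 1010 XOR 1011 = 0001
  pos 11: 1011 XOR 1011 = 0000
Remainder = 000 (zero — the frame passes the CRC check).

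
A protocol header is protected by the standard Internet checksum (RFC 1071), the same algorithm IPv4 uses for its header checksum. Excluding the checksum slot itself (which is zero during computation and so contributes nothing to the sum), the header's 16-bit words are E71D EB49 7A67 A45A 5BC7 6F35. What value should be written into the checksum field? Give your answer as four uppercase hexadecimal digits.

One's-complement addition (fold any carry out of bit 15 back into bit 0):
  0xE71D + 0xEB49 = 0x1D266 → wrap carry → 0xD267
  0xD267 + 0x7A67 = 0x14CCE → wrap carry → 0x4CCF
  0x4CCF + 0xA45A = 0x0F129
  0xF129 + 0x5BC7 = 0x14CF0 → wrap carry → 0x4CF1
  0x4CF1 + 0x6F35 = 0x0BC26
One's-complement sum = 0xBC26.
Checksum = ~0xBC26 & 0xFFFF = 0x43D9.

43D9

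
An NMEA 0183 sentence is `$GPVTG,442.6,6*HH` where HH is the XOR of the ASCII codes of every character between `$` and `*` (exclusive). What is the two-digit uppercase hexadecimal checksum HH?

4E

XOR the ASCII codes of the payload characters:
  'G' = 0x47 → acc = 0x47
  'P' = 0x50 → acc = 0x17
  'V' = 0x56 → acc = 0x41
  'T' = 0x54 → acc = 0x15
  'G' = 0x47 → acc = 0x52
  ',' = 0x2C → acc = 0x7E
  '4' = 0x34 → acc = 0x4A
  '4' = 0x34 → acc = 0x7E
  '2' = 0x32 → acc = 0x4C
  '.' = 0x2E → acc = 0x62
  '6' = 0x36 → acc = 0x54
  ',' = 0x2C → acc = 0x78
  '6' = 0x36 → acc = 0x4E
Checksum = 0x4E.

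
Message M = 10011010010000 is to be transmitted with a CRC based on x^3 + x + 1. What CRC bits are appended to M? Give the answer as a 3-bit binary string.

100

Append 3 zeros: 10011010010000000. Divide by 1011 (XOR where the leading bit is 1):
  pos 0: 1001 XOR 1011 = 0010
  pos 2: 1010 XOR 1011 = 0001
  pos 5: 1100 XOR 1011 = 0111
  pos 6: 1111 XOR 1011 = 0100
  pos 7: 1000 XOR 1011 = 0011
  pos 9: 1100 XOR 1011 = 0111
  pos 10: 1110 XOR 1011 = 0101
  pos 11: 1010 XOR 1011 = 0001
Remainder (last 3 bits) = 100. This is the CRC / FCS.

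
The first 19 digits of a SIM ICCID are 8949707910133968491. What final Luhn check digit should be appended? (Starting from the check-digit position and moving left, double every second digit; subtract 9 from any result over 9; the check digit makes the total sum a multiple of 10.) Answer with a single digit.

Partial digits right→left: 1 9 4 8 6 9 3 3 1 0 1 9 7 0 7 9 4 9 8
Double every second digit counting from the check-digit position (so the 1st, 3rd, 5th, ... of the partial from the right).
  doubled (with −9 where >9): 2 8 3 6 2 2 5 5 8 7 → sum 48
  kept as-is: 9 8 9 3 0 9 0 9 9 → sum 56
Total = 48 + 56 = 104.
Check digit = (10 − (104 mod 10)) mod 10 = 6.

6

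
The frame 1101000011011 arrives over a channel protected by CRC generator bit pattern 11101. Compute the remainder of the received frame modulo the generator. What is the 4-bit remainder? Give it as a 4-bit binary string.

Modulo-2 division of 1101000011011 by 11101:
  pos 0: 11010 XOR 11101 = 00111
  pos 2: 11100 XOR 11101 = 00001
  pos 6: 10110 XOR 11101 = 01011
  pos 7: 10111 XOR 11101 = 01010
  pos 8: 10101 XOR 11101 = 01000
Remainder = 1000 (nonzero — an error is detected).

1000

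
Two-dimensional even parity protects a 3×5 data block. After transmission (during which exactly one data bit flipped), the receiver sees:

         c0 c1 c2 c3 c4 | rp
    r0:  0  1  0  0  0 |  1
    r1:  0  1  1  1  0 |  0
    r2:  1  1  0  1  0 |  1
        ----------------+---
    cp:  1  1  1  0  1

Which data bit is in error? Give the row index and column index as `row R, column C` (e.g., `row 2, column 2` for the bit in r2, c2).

row 1, column 4

Recompute each row's even parity and compare to rp:
  r0: data parity 1, sent rp 1 → ok
  r1: data parity 1, sent rp 0 → mismatch
  r2: data parity 1, sent rp 1 → ok
Recompute each column's even parity and compare to cp:
  c0: data parity 1, sent cp 1 → ok
  c1: data parity 1, sent cp 1 → ok
  c2: data parity 1, sent cp 1 → ok
  c3: data parity 0, sent cp 0 → ok
  c4: data parity 0, sent cp 1 → mismatch
Exactly one row (r1) and one column (c4) fail → the flipped bit is at their intersection.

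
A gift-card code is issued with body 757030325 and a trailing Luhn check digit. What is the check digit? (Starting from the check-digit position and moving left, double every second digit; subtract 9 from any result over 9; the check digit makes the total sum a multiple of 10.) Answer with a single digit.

Partial digits right→left: 5 2 3 0 3 0 7 5 7
Double every second digit counting from the check-digit position (so the 1st, 3rd, 5th, ... of the partial from the right).
  doubled (with −9 where >9): 1 6 6 5 5 → sum 23
  kept as-is: 2 0 0 5 → sum 7
Total = 23 + 7 = 30.
Check digit = (10 − (30 mod 10)) mod 10 = 0.

0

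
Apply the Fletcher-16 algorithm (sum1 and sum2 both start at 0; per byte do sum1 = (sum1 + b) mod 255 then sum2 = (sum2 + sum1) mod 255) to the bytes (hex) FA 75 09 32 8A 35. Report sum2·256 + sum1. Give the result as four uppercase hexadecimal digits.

Running sums (mod 255):
  after byte 0 (FA): sum1=250, sum2=250
  after byte 1 (75): sum1=112, sum2=107
  after byte 2 (09): sum1=121, sum2=228
  after byte 3 (32): sum1=171, sum2=144
  after byte 4 (8A): sum1=54, sum2=198
  after byte 5 (35): sum1=107, sum2=50
Checksum = sum2·256 + sum1 = 50·256 + 107 = 12907 = 0x326B.

326B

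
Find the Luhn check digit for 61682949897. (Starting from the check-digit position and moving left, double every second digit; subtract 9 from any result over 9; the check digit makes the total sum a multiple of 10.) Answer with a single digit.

4

Partial digits right→left: 7 9 8 9 4 9 2 8 6 1 6
Double every second digit counting from the check-digit position (so the 1st, 3rd, 5th, ... of the partial from the right).
  doubled (with −9 where >9): 5 7 8 4 3 3 → sum 30
  kept as-is: 9 9 9 8 1 → sum 36
Total = 30 + 36 = 66.
Check digit = (10 − (66 mod 10)) mod 10 = 4.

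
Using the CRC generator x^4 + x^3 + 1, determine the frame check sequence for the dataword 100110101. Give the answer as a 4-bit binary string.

1110

Append 4 zeros: 1001101010000. Divide by 11001 (XOR where the leading bit is 1):
  pos 0: 10011 XOR 11001 = 01010
  pos 1: 10100 XOR 11001 = 01101
  pos 2: 11011 XOR 11001 = 00010
  pos 5: 10010 XOR 11001 = 01011
  pos 6: 10110 XOR 11001 = 01111
  pos 7: 11110 XOR 11001 = 00111
Remainder (last 4 bits) = 1110. This is the CRC / FCS.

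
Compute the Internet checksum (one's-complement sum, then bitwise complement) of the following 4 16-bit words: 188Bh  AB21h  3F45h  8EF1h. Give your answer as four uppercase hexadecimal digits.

6E1C

One's-complement addition (fold any carry out of bit 15 back into bit 0):
  0x188B + 0xAB21 = 0x0C3AC
  0xC3AC + 0x3F45 = 0x102F1 → wrap carry → 0x02F2
  0x02F2 + 0x8EF1 = 0x091E3
One's-complement sum = 0x91E3.
Checksum = ~0x91E3 & 0xFFFF = 0x6E1C.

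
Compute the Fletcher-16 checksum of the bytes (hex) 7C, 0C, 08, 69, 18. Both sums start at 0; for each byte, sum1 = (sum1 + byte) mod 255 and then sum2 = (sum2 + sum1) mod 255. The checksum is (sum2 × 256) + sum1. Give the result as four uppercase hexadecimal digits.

Running sums (mod 255):
  after byte 0 (7C): sum1=124, sum2=124
  after byte 1 (0C): sum1=136, sum2=5
  after byte 2 (08): sum1=144, sum2=149
  after byte 3 (69): sum1=249, sum2=143
  after byte 4 (18): sum1=18, sum2=161
Checksum = sum2·256 + sum1 = 161·256 + 18 = 41234 = 0xA112.

A112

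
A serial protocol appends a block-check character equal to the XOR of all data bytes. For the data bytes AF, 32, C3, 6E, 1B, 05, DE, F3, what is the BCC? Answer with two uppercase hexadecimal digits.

XOR the bytes together:
  start with 0xAF
  0xAF ⊕ 0x32 = 0x9D
  0x9D ⊕ 0xC3 = 0x5E
  0x5E ⊕ 0x6E = 0x30
  0x30 ⊕ 0x1B = 0x2B
  0x2B ⊕ 0x05 = 0x2E
  0x2E ⊕ 0xDE = 0xF0
  0xF0 ⊕ 0xF3 = 0x03

03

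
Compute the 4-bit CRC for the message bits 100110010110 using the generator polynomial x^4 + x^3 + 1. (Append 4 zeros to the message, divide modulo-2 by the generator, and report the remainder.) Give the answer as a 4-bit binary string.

Append 4 zeros: 1001100101100000. Divide by 11001 (XOR where the leading bit is 1):
  pos 0: 10011 XOR 11001 = 01010
  pos 1: 10100 XOR 11001 = 01101
  pos 2: 11010 XOR 11001 = 00011
  pos 5: 11101 XOR 11001 = 00100
  pos 7: 10010 XOR 11001 = 01011
  pos 8: 10110 XOR 11001 = 01111
  pos 9: 11110 XOR 11001 = 00111
  pos 11: 11100 XOR 11001 = 00101
Remainder (last 4 bits) = 0101. This is the CRC / FCS.

0101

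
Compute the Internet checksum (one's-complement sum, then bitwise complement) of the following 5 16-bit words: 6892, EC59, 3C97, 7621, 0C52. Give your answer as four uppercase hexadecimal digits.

EC08

One's-complement addition (fold any carry out of bit 15 back into bit 0):
  0x6892 + 0xEC59 = 0x154EB → wrap carry → 0x54EC
  0x54EC + 0x3C97 = 0x09183
  0x9183 + 0x7621 = 0x107A4 → wrap carry → 0x07A5
  0x07A5 + 0x0C52 = 0x013F7
One's-complement sum = 0x13F7.
Checksum = ~0x13F7 & 0xFFFF = 0xEC08.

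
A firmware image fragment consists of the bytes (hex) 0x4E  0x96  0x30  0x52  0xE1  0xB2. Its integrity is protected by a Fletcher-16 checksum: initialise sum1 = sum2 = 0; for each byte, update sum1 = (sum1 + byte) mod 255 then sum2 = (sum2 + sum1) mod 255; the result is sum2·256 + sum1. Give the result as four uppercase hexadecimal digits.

Running sums (mod 255):
  after byte 0 (0x4E): sum1=78, sum2=78
  after byte 1 (0x96): sum1=228, sum2=51
  after byte 2 (0x30): sum1=21, sum2=72
  after byte 3 (0x52): sum1=103, sum2=175
  after byte 4 (0xE1): sum1=73, sum2=248
  after byte 5 (0xB2): sum1=251, sum2=244
Checksum = sum2·256 + sum1 = 244·256 + 251 = 62715 = 0xF4FB.

F4FB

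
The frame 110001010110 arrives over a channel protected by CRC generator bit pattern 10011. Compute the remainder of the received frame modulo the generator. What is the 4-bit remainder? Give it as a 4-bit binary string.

0000

Modulo-2 division of 110001010110 by 10011:
  pos 0: 11000 XOR 10011 = 01011
  pos 1: 10111 XOR 10011 = 00100
  pos 3: 10001 XOR 10011 = 00010
  pos 6: 10011 XOR 10011 = 00000
Remainder = 0000 (zero — the frame passes the CRC check).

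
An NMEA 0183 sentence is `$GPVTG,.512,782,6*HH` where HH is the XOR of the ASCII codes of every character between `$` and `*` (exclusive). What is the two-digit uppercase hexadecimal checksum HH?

6D

XOR the ASCII codes of the payload characters:
  'G' = 0x47 → acc = 0x47
  'P' = 0x50 → acc = 0x17
  'V' = 0x56 → acc = 0x41
  'T' = 0x54 → acc = 0x15
  'G' = 0x47 → acc = 0x52
  ',' = 0x2C → acc = 0x7E
  '.' = 0x2E → acc = 0x50
  '5' = 0x35 → acc = 0x65
  '1' = 0x31 → acc = 0x54
  '2' = 0x32 → acc = 0x66
  ',' = 0x2C → acc = 0x4A
  '7' = 0x37 → acc = 0x7D
  '8' = 0x38 → acc = 0x45
  '2' = 0x32 → acc = 0x77
  ',' = 0x2C → acc = 0x5B
  '6' = 0x36 → acc = 0x6D
Checksum = 0x6D.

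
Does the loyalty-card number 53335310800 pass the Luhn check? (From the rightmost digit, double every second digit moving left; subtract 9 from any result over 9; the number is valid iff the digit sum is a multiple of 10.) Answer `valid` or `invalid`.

From the right, keep odd positions and double even positions (subtract 9 from any doubled value over 9):
  doubled (positions 2,4,...): 0 0 6 6 6 → sum 18
  kept (positions 1,3,...): 0 8 1 5 3 5 → sum 22
Total = 40.
40 mod 10 = 0, so the number is valid.

valid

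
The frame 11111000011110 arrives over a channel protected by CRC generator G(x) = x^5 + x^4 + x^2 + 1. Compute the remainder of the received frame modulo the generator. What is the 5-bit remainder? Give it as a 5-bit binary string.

Modulo-2 division of 11111000011110 by 110101:
  pos 0: 111110 XOR 110101 = 001011
  pos 2: 101100 XOR 110101 = 011001
  pos 3: 110010 XOR 110101 = 000111
  pos 6: 111111 XOR 110101 = 001010
  pos 8: 101010 XOR 110101 = 011111
Remainder = 11111 (nonzero — an error is detected).

11111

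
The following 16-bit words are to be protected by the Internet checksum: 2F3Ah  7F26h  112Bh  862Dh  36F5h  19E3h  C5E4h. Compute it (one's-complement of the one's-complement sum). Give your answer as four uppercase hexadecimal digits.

One's-complement addition (fold any carry out of bit 15 back into bit 0):
  0x2F3A + 0x7F26 = 0x0AE60
  0xAE60 + 0x112B = 0x0BF8B
  0xBF8B + 0x862D = 0x145B8 → wrap carry → 0x45B9
  0x45B9 + 0x36F5 = 0x07CAE
  0x7CAE + 0x19E3 = 0x09691
  0x9691 + 0xC5E4 = 0x15C75 → wrap carry → 0x5C76
One's-complement sum = 0x5C76.
Checksum = ~0x5C76 & 0xFFFF = 0xA389.

A389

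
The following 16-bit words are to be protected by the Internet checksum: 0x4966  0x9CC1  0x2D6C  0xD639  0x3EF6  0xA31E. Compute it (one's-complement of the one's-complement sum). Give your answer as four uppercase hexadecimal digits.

341D

One's-complement addition (fold any carry out of bit 15 back into bit 0):
  0x4966 + 0x9CC1 = 0x0E627
  0xE627 + 0x2D6C = 0x11393 → wrap carry → 0x1394
  0x1394 + 0xD639 = 0x0E9CD
  0xE9CD + 0x3EF6 = 0x128C3 → wrap carry → 0x28C4
  0x28C4 + 0xA31E = 0x0CBE2
One's-complement sum = 0xCBE2.
Checksum = ~0xCBE2 & 0xFFFF = 0x341D.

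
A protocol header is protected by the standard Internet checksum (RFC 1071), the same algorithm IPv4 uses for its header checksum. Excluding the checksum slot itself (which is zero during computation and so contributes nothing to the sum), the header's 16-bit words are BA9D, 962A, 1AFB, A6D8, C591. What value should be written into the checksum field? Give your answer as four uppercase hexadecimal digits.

One's-complement addition (fold any carry out of bit 15 back into bit 0):
  0xBA9D + 0x962A = 0x150C7 → wrap carry → 0x50C8
  0x50C8 + 0x1AFB = 0x06BC3
  0x6BC3 + 0xA6D8 = 0x1129B → wrap carry → 0x129C
  0x129C + 0xC591 = 0x0D82D
One's-complement sum = 0xD82D.
Checksum = ~0xD82D & 0xFFFF = 0x27D2.

27D2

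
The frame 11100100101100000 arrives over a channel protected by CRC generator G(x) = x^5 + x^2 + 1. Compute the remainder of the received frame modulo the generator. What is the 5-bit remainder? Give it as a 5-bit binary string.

11100

Modulo-2 division of 11100100101100000 by 100101:
  pos 0: 111001 XOR 100101 = 011100
  pos 1: 111000 XOR 100101 = 011101
  pos 2: 111010 XOR 100101 = 011111
  pos 3: 111111 XOR 100101 = 011010
  pos 4: 110100 XOR 100101 = 010001
  pos 5: 100011 XOR 100101 = 000110
  pos 8: 110100 XOR 100101 = 010001
  pos 9: 100010 XOR 100101 = 000111
Remainder = 11100 (nonzero — an error is detected).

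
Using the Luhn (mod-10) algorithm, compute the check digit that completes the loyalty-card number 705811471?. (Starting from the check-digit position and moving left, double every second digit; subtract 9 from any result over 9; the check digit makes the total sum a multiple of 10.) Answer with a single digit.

Partial digits right→left: 1 7 4 1 1 8 5 0 7
Double every second digit counting from the check-digit position (so the 1st, 3rd, 5th, ... of the partial from the right).
  doubled (with −9 where >9): 2 8 2 1 5 → sum 18
  kept as-is: 7 1 8 0 → sum 16
Total = 18 + 16 = 34.
Check digit = (10 − (34 mod 10)) mod 10 = 6.

6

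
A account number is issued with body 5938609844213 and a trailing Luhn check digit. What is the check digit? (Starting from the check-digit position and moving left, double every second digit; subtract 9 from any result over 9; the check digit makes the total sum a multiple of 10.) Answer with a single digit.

3

Partial digits right→left: 3 1 2 4 4 8 9 0 6 8 3 9 5
Double every second digit counting from the check-digit position (so the 1st, 3rd, 5th, ... of the partial from the right).
  doubled (with −9 where >9): 6 4 8 9 3 6 1 → sum 37
  kept as-is: 1 4 8 0 8 9 → sum 30
Total = 37 + 30 = 67.
Check digit = (10 − (67 mod 10)) mod 10 = 3.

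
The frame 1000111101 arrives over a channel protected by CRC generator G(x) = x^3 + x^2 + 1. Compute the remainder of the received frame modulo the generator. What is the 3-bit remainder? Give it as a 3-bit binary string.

Modulo-2 division of 1000111101 by 1101:
  pos 0: 1000 XOR 1101 = 0101
  pos 1: 1011 XOR 1101 = 0110
  pos 2: 1101 XOR 1101 = 0000
  pos 6: 1101 XOR 1101 = 0000
Remainder = 000 (zero — the frame passes the CRC check).

000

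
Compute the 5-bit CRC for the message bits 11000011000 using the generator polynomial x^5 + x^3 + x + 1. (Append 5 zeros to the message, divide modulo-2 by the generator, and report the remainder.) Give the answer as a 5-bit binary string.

Append 5 zeros: 1100001100000000. Divide by 101011 (XOR where the leading bit is 1):
  pos 0: 110000 XOR 101011 = 011011
  pos 1: 110111 XOR 101011 = 011100
  pos 2: 111001 XOR 101011 = 010010
  pos 3: 100100 XOR 101011 = 001111
  pos 5: 111100 XOR 101011 = 010111
  pos 6: 101110 XOR 101011 = 000101
  pos 9: 101000 XOR 101011 = 000011
Remainder (last 5 bits) = 00110. This is the CRC / FCS.

00110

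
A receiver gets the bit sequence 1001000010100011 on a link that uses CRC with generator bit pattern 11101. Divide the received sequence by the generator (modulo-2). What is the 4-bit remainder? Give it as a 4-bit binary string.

0000

Modulo-2 division of 1001000010100011 by 11101:
  pos 0: 10010 XOR 11101 = 01111
  pos 1: 11110 XOR 11101 = 00011
  pos 4: 11001 XOR 11101 = 00100
  pos 6: 10001 XOR 11101 = 01100
  pos 7: 11000 XOR 11101 = 00101
  pos 9: 10100 XOR 11101 = 01001
  pos 10: 10011 XOR 11101 = 01110
  pos 11: 11101 XOR 11101 = 00000
Remainder = 0000 (zero — the frame passes the CRC check).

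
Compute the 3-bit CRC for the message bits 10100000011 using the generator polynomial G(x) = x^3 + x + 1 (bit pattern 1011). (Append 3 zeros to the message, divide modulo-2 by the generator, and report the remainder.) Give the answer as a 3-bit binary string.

Append 3 zeros: 10100000011000. Divide by 1011 (XOR where the leading bit is 1):
  pos 0: 1010 XOR 1011 = 0001
  pos 3: 1000 XOR 1011 = 0011
  pos 5: 1100 XOR 1011 = 0111
  pos 6: 1111 XOR 1011 = 0100
  pos 7: 1001 XOR 1011 = 0010
  pos 9: 1000 XOR 1011 = 0011
Remainder (last 3 bits) = 110. This is the CRC / FCS.

110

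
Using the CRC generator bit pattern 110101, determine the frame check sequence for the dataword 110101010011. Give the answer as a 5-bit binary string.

Append 5 zeros: 11010101001100000. Divide by 110101 (XOR where the leading bit is 1):
  pos 0: 110101 XOR 110101 = 000000
  pos 7: 100110 XOR 110101 = 010011
  pos 8: 100110 XOR 110101 = 010011
  pos 9: 100110 XOR 110101 = 010011
  pos 10: 100110 XOR 110101 = 010011
  pos 11: 100110 XOR 110101 = 010011
Remainder (last 5 bits) = 10011. This is the CRC / FCS.

10011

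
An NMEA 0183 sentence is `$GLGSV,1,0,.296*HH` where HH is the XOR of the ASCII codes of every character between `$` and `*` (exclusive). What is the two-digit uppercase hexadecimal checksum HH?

77

XOR the ASCII codes of the payload characters:
  'G' = 0x47 → acc = 0x47
  'L' = 0x4C → acc = 0x0B
  'G' = 0x47 → acc = 0x4C
  'S' = 0x53 → acc = 0x1F
  'V' = 0x56 → acc = 0x49
  ',' = 0x2C → acc = 0x65
  '1' = 0x31 → acc = 0x54
  ',' = 0x2C → acc = 0x78
  '0' = 0x30 → acc = 0x48
  ',' = 0x2C → acc = 0x64
  '.' = 0x2E → acc = 0x4A
  '2' = 0x32 → acc = 0x78
  '9' = 0x39 → acc = 0x41
  '6' = 0x36 → acc = 0x77
Checksum = 0x77.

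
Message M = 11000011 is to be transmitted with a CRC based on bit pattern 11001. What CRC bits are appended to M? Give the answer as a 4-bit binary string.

Append 4 zeros: 110000110000. Divide by 11001 (XOR where the leading bit is 1):
  pos 0: 11000 XOR 11001 = 00001
  pos 4: 10110 XOR 11001 = 01111
  pos 5: 11110 XOR 11001 = 00111
  pos 7: 11100 XOR 11001 = 00101
Remainder (last 4 bits) = 0101. This is the CRC / FCS.

0101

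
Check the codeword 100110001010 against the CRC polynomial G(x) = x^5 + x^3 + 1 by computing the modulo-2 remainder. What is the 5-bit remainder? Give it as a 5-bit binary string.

10010

Modulo-2 division of 100110001010 by 101001:
  pos 0: 100110 XOR 101001 = 001111
  pos 2: 111100 XOR 101001 = 010101
  pos 3: 101011 XOR 101001 = 000010
Remainder = 10010 (nonzero — an error is detected).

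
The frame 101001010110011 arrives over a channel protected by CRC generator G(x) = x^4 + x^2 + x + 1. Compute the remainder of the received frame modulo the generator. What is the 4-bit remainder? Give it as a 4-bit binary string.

0000

Modulo-2 division of 101001010110011 by 10111:
  pos 0: 10100 XOR 10111 = 00011
  pos 3: 11101 XOR 10111 = 01010
  pos 4: 10100 XOR 10111 = 00011
  pos 7: 11110 XOR 10111 = 01001
  pos 8: 10010 XOR 10111 = 00101
  pos 10: 10111 XOR 10111 = 00000
Remainder = 0000 (zero — the frame passes the CRC check).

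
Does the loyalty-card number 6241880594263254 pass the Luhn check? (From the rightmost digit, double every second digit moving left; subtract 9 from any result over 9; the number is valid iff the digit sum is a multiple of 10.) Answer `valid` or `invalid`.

valid

From the right, keep odd positions and double even positions (subtract 9 from any doubled value over 9):
  doubled (positions 2,4,...): 1 6 4 9 0 7 8 3 → sum 38
  kept (positions 1,3,...): 4 2 6 4 5 8 1 2 → sum 32
Total = 70.
70 mod 10 = 0, so the number is valid.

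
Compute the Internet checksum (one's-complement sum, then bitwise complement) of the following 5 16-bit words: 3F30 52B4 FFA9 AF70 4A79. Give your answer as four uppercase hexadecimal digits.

One's-complement addition (fold any carry out of bit 15 back into bit 0):
  0x3F30 + 0x52B4 = 0x091E4
  0x91E4 + 0xFFA9 = 0x1918D → wrap carry → 0x918E
  0x918E + 0xAF70 = 0x140FE → wrap carry → 0x40FF
  0x40FF + 0x4A79 = 0x08B78
One's-complement sum = 0x8B78.
Checksum = ~0x8B78 & 0xFFFF = 0x7487.

7487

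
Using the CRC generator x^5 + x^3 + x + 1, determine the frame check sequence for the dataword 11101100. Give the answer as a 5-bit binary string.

Append 5 zeros: 1110110000000. Divide by 101011 (XOR where the leading bit is 1):
  pos 0: 111011 XOR 101011 = 010000
  pos 1: 100000 XOR 101011 = 001011
  pos 3: 101100 XOR 101011 = 000111
  pos 6: 111000 XOR 101011 = 010011
  pos 7: 100110 XOR 101011 = 001101
Remainder (last 5 bits) = 01101. This is the CRC / FCS.

01101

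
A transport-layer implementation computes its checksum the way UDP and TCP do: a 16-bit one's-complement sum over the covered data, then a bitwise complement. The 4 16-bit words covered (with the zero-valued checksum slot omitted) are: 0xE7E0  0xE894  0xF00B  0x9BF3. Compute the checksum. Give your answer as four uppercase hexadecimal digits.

A38A

One's-complement addition (fold any carry out of bit 15 back into bit 0):
  0xE7E0 + 0xE894 = 0x1D074 → wrap carry → 0xD075
  0xD075 + 0xF00B = 0x1C080 → wrap carry → 0xC081
  0xC081 + 0x9BF3 = 0x15C74 → wrap carry → 0x5C75
One's-complement sum = 0x5C75.
Checksum = ~0x5C75 & 0xFFFF = 0xA38A.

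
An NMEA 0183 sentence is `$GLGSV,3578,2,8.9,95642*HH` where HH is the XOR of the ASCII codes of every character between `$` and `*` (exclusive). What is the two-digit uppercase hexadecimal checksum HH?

61

XOR the ASCII codes of the payload characters:
  'G' = 0x47 → acc = 0x47
  'L' = 0x4C → acc = 0x0B
  'G' = 0x47 → acc = 0x4C
  'S' = 0x53 → acc = 0x1F
  'V' = 0x56 → acc = 0x49
  ',' = 0x2C → acc = 0x65
  '3' = 0x33 → acc = 0x56
  '5' = 0x35 → acc = 0x63
  '7' = 0x37 → acc = 0x54
  '8' = 0x38 → acc = 0x6C
  ',' = 0x2C → acc = 0x40
  '2' = 0x32 → acc = 0x72
  ',' = 0x2C → acc = 0x5E
  '8' = 0x38 → acc = 0x66
  '.' = 0x2E → acc = 0x48
  '9' = 0x39 → acc = 0x71
  ',' = 0x2C → acc = 0x5D
  '9' = 0x39 → acc = 0x64
  '5' = 0x35 → acc = 0x51
  '6' = 0x36 → acc = 0x67
  '4' = 0x34 → acc = 0x53
  '2' = 0x32 → acc = 0x61
Checksum = 0x61.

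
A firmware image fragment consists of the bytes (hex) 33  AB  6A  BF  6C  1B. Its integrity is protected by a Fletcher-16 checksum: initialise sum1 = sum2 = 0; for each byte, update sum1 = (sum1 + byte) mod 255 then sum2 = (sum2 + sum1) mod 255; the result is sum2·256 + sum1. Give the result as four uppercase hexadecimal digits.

Running sums (mod 255):
  after byte 0 (33): sum1=51, sum2=51
  after byte 1 (AB): sum1=222, sum2=18
  after byte 2 (6A): sum1=73, sum2=91
  after byte 3 (BF): sum1=9, sum2=100
  after byte 4 (6C): sum1=117, sum2=217
  after byte 5 (1B): sum1=144, sum2=106
Checksum = sum2·256 + sum1 = 106·256 + 144 = 27280 = 0x6A90.

6A90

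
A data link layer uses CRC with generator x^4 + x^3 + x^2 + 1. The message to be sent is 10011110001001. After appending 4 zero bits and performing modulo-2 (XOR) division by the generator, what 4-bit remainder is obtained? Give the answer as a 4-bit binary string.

0001

Append 4 zeros: 100111100010010000. Divide by 11101 (XOR where the leading bit is 1):
  pos 0: 10011 XOR 11101 = 01110
  pos 1: 11101 XOR 11101 = 00000
  pos 6: 10001 XOR 11101 = 01100
  pos 7: 11000 XOR 11101 = 00101
  pos 9: 10101 XOR 11101 = 01000
  pos 10: 10000 XOR 11101 = 01101
  pos 11: 11010 XOR 11101 = 00111
  pos 13: 11100 XOR 11101 = 00001
Remainder (last 4 bits) = 0001. This is the CRC / FCS.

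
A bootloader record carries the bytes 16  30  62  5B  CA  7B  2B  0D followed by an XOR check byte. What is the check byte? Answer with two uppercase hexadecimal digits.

XOR the bytes together:
  start with 0x16
  0x16 ⊕ 0x30 = 0x26
  0x26 ⊕ 0x62 = 0x44
  0x44 ⊕ 0x5B = 0x1F
  0x1F ⊕ 0xCA = 0xD5
  0xD5 ⊕ 0x7B = 0xAE
  0xAE ⊕ 0x2B = 0x85
  0x85 ⊕ 0x0D = 0x88

88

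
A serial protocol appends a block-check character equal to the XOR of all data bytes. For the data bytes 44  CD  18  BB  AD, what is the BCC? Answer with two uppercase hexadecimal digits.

87

XOR the bytes together:
  start with 0x44
  0x44 ⊕ 0xCD = 0x89
  0x89 ⊕ 0x18 = 0x91
  0x91 ⊕ 0xBB = 0x2A
  0x2A ⊕ 0xAD = 0x87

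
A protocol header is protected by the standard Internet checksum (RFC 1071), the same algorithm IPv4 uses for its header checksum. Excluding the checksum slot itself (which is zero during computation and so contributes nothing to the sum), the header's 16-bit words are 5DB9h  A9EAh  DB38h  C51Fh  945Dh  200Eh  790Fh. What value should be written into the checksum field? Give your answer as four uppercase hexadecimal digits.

2A88

One's-complement addition (fold any carry out of bit 15 back into bit 0):
  0x5DB9 + 0xA9EA = 0x107A3 → wrap carry → 0x07A4
  0x07A4 + 0xDB38 = 0x0E2DC
  0xE2DC + 0xC51F = 0x1A7FB → wrap carry → 0xA7FC
  0xA7FC + 0x945D = 0x13C59 → wrap carry → 0x3C5A
  0x3C5A + 0x200E = 0x05C68
  0x5C68 + 0x790F = 0x0D577
One's-complement sum = 0xD577.
Checksum = ~0xD577 & 0xFFFF = 0x2A88.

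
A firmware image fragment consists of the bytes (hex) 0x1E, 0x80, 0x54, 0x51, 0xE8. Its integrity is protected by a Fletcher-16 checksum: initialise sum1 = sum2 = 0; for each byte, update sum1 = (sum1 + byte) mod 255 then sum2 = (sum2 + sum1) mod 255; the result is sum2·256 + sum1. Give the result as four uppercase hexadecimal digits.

Running sums (mod 255):
  after byte 0 (0x1E): sum1=30, sum2=30
  after byte 1 (0x80): sum1=158, sum2=188
  after byte 2 (0x54): sum1=242, sum2=175
  after byte 3 (0x51): sum1=68, sum2=243
  after byte 4 (0xE8): sum1=45, sum2=33
Checksum = sum2·256 + sum1 = 33·256 + 45 = 8493 = 0x212D.

212D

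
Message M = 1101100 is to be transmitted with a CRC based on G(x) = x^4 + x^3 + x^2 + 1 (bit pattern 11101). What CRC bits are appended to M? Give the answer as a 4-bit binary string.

0011

Append 4 zeros: 11011000000. Divide by 11101 (XOR where the leading bit is 1):
  pos 0: 11011 XOR 11101 = 00110
  pos 2: 11000 XOR 11101 = 00101
  pos 4: 10100 XOR 11101 = 01001
  pos 5: 10010 XOR 11101 = 01111
  pos 6: 11110 XOR 11101 = 00011
Remainder (last 4 bits) = 0011. This is the CRC / FCS.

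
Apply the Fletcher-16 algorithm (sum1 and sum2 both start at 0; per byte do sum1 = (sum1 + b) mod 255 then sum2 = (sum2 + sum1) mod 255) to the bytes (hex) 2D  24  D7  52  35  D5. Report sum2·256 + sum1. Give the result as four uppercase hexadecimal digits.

5A86

Running sums (mod 255):
  after byte 0 (2D): sum1=45, sum2=45
  after byte 1 (24): sum1=81, sum2=126
  after byte 2 (D7): sum1=41, sum2=167
  after byte 3 (52): sum1=123, sum2=35
  after byte 4 (35): sum1=176, sum2=211
  after byte 5 (D5): sum1=134, sum2=90
Checksum = sum2·256 + sum1 = 90·256 + 134 = 23174 = 0x5A86.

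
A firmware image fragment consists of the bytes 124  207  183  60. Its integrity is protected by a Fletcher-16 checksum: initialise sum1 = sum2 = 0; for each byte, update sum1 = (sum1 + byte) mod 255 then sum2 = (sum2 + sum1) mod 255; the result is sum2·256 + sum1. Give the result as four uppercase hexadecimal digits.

0D40

Running sums (mod 255):
  after byte 0 (124): sum1=124, sum2=124
  after byte 1 (207): sum1=76, sum2=200
  after byte 2 (183): sum1=4, sum2=204
  after byte 3 (60): sum1=64, sum2=13
Checksum = sum2·256 + sum1 = 13·256 + 64 = 3392 = 0x0D40.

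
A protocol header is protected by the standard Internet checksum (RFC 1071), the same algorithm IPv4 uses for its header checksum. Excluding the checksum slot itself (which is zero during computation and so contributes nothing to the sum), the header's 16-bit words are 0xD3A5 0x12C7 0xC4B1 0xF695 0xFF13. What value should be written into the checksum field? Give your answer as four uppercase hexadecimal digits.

5F37

One's-complement addition (fold any carry out of bit 15 back into bit 0):
  0xD3A5 + 0x12C7 = 0x0E66C
  0xE66C + 0xC4B1 = 0x1AB1D → wrap carry → 0xAB1E
  0xAB1E + 0xF695 = 0x1A1B3 → wrap carry → 0xA1B4
  0xA1B4 + 0xFF13 = 0x1A0C7 → wrap carry → 0xA0C8
One's-complement sum = 0xA0C8.
Checksum = ~0xA0C8 & 0xFFFF = 0x5F37.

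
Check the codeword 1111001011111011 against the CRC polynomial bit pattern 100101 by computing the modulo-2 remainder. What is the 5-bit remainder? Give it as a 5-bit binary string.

Modulo-2 division of 1111001011111011 by 100101:
  pos 0: 111100 XOR 100101 = 011001
  pos 1: 110011 XOR 100101 = 010110
  pos 2: 101100 XOR 100101 = 001001
  pos 4: 100111 XOR 100101 = 000010
  pos 8: 101110 XOR 100101 = 001011
  pos 10: 101111 XOR 100101 = 001010
Remainder = 01010 (nonzero — an error is detected).

01010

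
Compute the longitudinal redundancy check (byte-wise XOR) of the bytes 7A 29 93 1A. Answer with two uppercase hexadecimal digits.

XOR the bytes together:
  start with 0x7A
  0x7A ⊕ 0x29 = 0x53
  0x53 ⊕ 0x93 = 0xC0
  0xC0 ⊕ 0x1A = 0xDA

DA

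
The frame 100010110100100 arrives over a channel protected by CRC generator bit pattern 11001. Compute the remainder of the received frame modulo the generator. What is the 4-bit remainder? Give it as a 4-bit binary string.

Modulo-2 division of 100010110100100 by 11001:
  pos 0: 10001 XOR 11001 = 01000
  pos 1: 10000 XOR 11001 = 01001
  pos 2: 10011 XOR 11001 = 01010
  pos 3: 10101 XOR 11001 = 01100
  pos 4: 11000 XOR 11001 = 00001
  pos 8: 11001 XOR 11001 = 00000
Remainder = 0000 (zero — the frame passes the CRC check).

0000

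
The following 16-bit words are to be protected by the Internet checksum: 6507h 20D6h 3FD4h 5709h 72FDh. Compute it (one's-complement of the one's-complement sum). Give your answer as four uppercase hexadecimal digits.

One's-complement addition (fold any carry out of bit 15 back into bit 0):
  0x6507 + 0x20D6 = 0x085DD
  0x85DD + 0x3FD4 = 0x0C5B1
  0xC5B1 + 0x5709 = 0x11CBA → wrap carry → 0x1CBB
  0x1CBB + 0x72FD = 0x08FB8
One's-complement sum = 0x8FB8.
Checksum = ~0x8FB8 & 0xFFFF = 0x7047.

7047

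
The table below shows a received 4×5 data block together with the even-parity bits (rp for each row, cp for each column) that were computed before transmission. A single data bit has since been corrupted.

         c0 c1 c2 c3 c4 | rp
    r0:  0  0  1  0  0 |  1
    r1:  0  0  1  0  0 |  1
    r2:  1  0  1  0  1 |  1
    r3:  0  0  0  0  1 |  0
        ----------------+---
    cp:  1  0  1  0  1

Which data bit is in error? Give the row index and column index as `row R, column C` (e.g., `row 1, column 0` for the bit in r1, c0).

row 3, column 4

Recompute each row's even parity and compare to rp:
  r0: data parity 1, sent rp 1 → ok
  r1: data parity 1, sent rp 1 → ok
  r2: data parity 1, sent rp 1 → ok
  r3: data parity 1, sent rp 0 → mismatch
Recompute each column's even parity and compare to cp:
  c0: data parity 1, sent cp 1 → ok
  c1: data parity 0, sent cp 0 → ok
  c2: data parity 1, sent cp 1 → ok
  c3: data parity 0, sent cp 0 → ok
  c4: data parity 0, sent cp 1 → mismatch
Exactly one row (r3) and one column (c4) fail → the flipped bit is at their intersection.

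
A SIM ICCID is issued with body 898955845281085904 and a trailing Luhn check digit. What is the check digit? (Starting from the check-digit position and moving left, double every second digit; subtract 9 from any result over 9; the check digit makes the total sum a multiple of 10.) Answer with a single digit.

Partial digits right→left: 4 0 9 5 8 0 1 8 2 5 4 8 5 5 9 8 9 8
Double every second digit counting from the check-digit position (so the 1st, 3rd, 5th, ... of the partial from the right).
  doubled (with −9 where >9): 8 9 7 2 4 8 1 9 9 → sum 57
  kept as-is: 0 5 0 8 5 8 5 8 8 → sum 47
Total = 57 + 47 = 104.
Check digit = (10 − (104 mod 10)) mod 10 = 6.

6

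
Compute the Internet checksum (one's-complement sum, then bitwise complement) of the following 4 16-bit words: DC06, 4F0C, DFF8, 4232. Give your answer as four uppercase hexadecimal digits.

One's-complement addition (fold any carry out of bit 15 back into bit 0):
  0xDC06 + 0x4F0C = 0x12B12 → wrap carry → 0x2B13
  0x2B13 + 0xDFF8 = 0x10B0B → wrap carry → 0x0B0C
  0x0B0C + 0x4232 = 0x04D3E
One's-complement sum = 0x4D3E.
Checksum = ~0x4D3E & 0xFFFF = 0xB2C1.

B2C1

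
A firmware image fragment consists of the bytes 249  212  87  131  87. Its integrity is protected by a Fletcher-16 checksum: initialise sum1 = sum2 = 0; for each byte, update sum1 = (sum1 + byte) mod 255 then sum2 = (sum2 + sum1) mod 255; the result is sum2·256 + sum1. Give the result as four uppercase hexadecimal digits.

9901

Running sums (mod 255):
  after byte 0 (249): sum1=249, sum2=249
  after byte 1 (212): sum1=206, sum2=200
  after byte 2 (87): sum1=38, sum2=238
  after byte 3 (131): sum1=169, sum2=152
  after byte 4 (87): sum1=1, sum2=153
Checksum = sum2·256 + sum1 = 153·256 + 1 = 39169 = 0x9901.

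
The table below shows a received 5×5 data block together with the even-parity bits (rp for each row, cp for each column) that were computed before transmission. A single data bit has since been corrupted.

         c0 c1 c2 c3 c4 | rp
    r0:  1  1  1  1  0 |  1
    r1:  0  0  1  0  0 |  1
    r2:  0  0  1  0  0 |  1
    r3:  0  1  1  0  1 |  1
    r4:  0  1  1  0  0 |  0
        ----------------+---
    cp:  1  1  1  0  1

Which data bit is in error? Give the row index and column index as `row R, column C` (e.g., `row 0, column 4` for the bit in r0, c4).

row 0, column 3

Recompute each row's even parity and compare to rp:
  r0: data parity 0, sent rp 1 → mismatch
  r1: data parity 1, sent rp 1 → ok
  r2: data parity 1, sent rp 1 → ok
  r3: data parity 1, sent rp 1 → ok
  r4: data parity 0, sent rp 0 → ok
Recompute each column's even parity and compare to cp:
  c0: data parity 1, sent cp 1 → ok
  c1: data parity 1, sent cp 1 → ok
  c2: data parity 1, sent cp 1 → ok
  c3: data parity 1, sent cp 0 → mismatch
  c4: data parity 1, sent cp 1 → ok
Exactly one row (r0) and one column (c3) fail → the flipped bit is at their intersection.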